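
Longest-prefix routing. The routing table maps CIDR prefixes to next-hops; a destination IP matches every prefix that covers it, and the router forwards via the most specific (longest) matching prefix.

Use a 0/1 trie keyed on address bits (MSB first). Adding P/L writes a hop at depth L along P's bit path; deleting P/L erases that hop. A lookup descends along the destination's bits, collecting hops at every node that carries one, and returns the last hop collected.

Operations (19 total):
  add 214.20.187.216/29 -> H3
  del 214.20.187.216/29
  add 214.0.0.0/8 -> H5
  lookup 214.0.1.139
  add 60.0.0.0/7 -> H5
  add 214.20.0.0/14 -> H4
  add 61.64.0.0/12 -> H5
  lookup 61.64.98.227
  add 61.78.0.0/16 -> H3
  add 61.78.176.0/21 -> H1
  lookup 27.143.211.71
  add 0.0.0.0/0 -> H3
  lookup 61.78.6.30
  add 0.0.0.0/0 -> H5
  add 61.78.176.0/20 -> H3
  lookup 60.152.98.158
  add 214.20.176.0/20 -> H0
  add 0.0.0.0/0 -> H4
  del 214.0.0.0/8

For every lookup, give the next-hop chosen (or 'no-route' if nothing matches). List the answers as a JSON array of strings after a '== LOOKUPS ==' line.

Trace:
  add 214.20.187.216/29 -> H3 at depth 29
  - 214.20.187.216/29 clear@29
  add 214.0.0.0/8 -> H5 at depth 8
  ? 214.0.1.139  path d0:-→d1:-→d2:-→d3:-→d4:-→d5:-→d6:-→d7:-→d8:H5→d9:-→d10:-→d11:-  best=H5
  add 60.0.0.0/7 -> H5 at depth 7
  add 214.20.0.0/14 -> H4 at depth 14
  add 61.64.0.0/12 -> H5 at depth 12
  ? 61.64.98.227  path d0:-→d1:-→d2:-→d3:-→d4:-→d5:-→d6:-→d7:H5→d8:-→d9:-→d10:-→d11:-→d12:H5  best=H5
  add 61.78.0.0/16 -> H3 at depth 16
  add 61.78.176.0/21 -> H1 at depth 21
  ? 27.143.211.71  path d0:-→d1:-→d2:-  best=no-route
  add 0.0.0.0/0 -> H3 at depth 0
  ? 61.78.6.30  path d0:H3→d1:-→d2:-→d3:-→d4:-→d5:-→d6:-→d7:H5→d8:-→d9:-→d10:-→d11:-→d12:H5→d13:-→d14:-→d15:-→d16:H3  best=H3
  add 0.0.0.0/0 -> H5 at depth 0
  add 61.78.176.0/20 -> H3 at depth 20
  ? 60.152.98.158  path d0:H5→d1:-→d2:-→d3:-→d4:-→d5:-→d6:-→d7:H5  best=H5
  add 214.20.176.0/20 -> H0 at depth 20
  add 0.0.0.0/0 -> H4 at depth 0
  - 214.0.0.0/8 clear@8

== LOOKUPS ==
["H5","H5","no-route","H3","H5"]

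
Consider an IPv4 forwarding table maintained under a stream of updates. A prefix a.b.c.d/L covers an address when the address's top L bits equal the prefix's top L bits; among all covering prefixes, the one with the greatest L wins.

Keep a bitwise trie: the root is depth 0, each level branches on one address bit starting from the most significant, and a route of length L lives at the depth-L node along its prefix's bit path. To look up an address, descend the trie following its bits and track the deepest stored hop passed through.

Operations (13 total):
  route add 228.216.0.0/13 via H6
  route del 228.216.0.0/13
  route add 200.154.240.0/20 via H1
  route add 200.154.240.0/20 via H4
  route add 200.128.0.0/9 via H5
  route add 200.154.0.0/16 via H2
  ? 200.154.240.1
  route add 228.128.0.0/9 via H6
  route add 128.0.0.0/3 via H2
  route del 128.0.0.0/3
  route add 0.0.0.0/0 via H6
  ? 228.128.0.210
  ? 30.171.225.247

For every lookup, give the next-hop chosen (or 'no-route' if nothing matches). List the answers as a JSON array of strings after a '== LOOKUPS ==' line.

Trace:
  add 228.216.0.0/13 -> H6 at depth 13
  - 228.216.0.0/13 clear@13
  add 200.154.240.0/20 -> H1 at depth 20
  add 200.154.240.0/20 -> H4 at depth 20
  add 200.128.0.0/9 -> H5 at depth 9
  add 200.154.0.0/16 -> H2 at depth 16
  lookup 200.154.240.1: bits 11001000100110101111 walk d0:-→d1:-→d2:-→d3:-→d4:-→d5:-→d6:-→d7:-→d8:-→d9:H5→d10:-→d11:-→d12:-→d13:-→d14:-→d15:-→d16:H2→d17:-→d18:-→d19:-→d20:H4 -> H4
  add 228.128.0.0/9 -> H6 at depth 9
  add 128.0.0.0/3 -> H2 at depth 3
  - 128.0.0.0/3 clear@3
  add 0.0.0.0/0 -> H6 at depth 0
  lookup 228.128.0.210: bits 111001001 walk d0:H6→d1:-→d2:-→d3:-→d4:-→d5:-→d6:-→d7:-→d8:-→d9:H6 -> H6
  lookup 30.171.225.247: bits ε walk d0:H6 -> H6

== LOOKUPS ==
["H4","H6","H6"]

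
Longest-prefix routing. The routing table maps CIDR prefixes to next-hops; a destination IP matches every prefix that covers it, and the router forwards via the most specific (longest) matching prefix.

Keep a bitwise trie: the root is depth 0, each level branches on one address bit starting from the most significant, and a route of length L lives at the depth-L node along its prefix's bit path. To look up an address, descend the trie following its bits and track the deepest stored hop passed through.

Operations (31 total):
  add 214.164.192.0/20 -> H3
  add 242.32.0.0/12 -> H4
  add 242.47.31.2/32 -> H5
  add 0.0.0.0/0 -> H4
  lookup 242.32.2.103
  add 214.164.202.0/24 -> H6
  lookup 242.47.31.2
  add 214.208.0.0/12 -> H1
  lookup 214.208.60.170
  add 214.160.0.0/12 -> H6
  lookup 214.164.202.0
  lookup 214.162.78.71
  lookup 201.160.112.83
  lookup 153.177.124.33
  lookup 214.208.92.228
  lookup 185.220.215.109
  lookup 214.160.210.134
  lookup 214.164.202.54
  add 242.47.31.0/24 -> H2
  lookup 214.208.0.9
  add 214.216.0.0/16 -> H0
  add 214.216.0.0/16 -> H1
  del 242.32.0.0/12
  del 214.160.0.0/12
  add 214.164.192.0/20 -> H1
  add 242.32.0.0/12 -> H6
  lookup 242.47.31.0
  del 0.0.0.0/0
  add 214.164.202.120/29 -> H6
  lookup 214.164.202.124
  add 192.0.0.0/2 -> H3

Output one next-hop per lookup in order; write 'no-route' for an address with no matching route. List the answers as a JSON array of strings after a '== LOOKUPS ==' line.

Trace:
  + 214.164.192.0/20 (H3) depth=20
  + 242.32.0.0/12 (H4) depth=12
  + 242.47.31.2/32 (H5) depth=32
  + 0.0.0.0/0 (H4) depth=0
  ? 242.32.2.103  path d0:H4→d1:-→d2:-→d3:-→d4:-→d5:-→d6:-→d7:-→d8:-→d9:-→d10:-→d11:-→d12:H4  best=H4
  + 214.164.202.0/24 (H6) depth=24
  ? 242.47.31.2  path d0:H4→d1:-→d2:-→d3:-→d4:-→d5:-→d6:-→d7:-→d8:-→d9:-→d10:-→d11:-→d12:H4→d13:-→d14:-→d15:-→d16:-→d17:-→d18:-→d19:-→d20:-→d21:-→d22:-→d23:-→d24:-→d25:-→d26:-→d27:-→d28:-→d29:-→d30:-→d31:-→d32:H5  best=H5
  + 214.208.0.0/12 (H1) depth=12
  ? 214.208.60.170  path d0:H4→d1:-→d2:-→d3:-→d4:-→d5:-→d6:-→d7:-→d8:-→d9:-→d10:-→d11:-→d12:H1  best=H1
  + 214.160.0.0/12 (H6) depth=12
  ? 214.164.202.0  path d0:H4→d1:-→d2:-→d3:-→d4:-→d5:-→d6:-→d7:-→d8:-→d9:-→d10:-→d11:-→d12:H6→d13:-→d14:-→d15:-→d16:-→d17:-→d18:-→d19:-→d20:H3→d21:-→d22:-→d23:-→d24:H6  best=H6
  ? 214.162.78.71  path d0:H4→d1:-→d2:-→d3:-→d4:-→d5:-→d6:-→d7:-→d8:-→d9:-→d10:-→d11:-→d12:H6→d13:-  best=H6
  ? 201.160.112.83  path d0:H4→d1:-→d2:-→d3:-  best=H4
  ? 153.177.124.33  path d0:H4→d1:-  best=H4
  ? 214.208.92.228  path d0:H4→d1:-→d2:-→d3:-→d4:-→d5:-→d6:-→d7:-→d8:-→d9:-→d10:-→d11:-→d12:H1  best=H1
  ? 185.220.215.109  path d0:H4→d1:-  best=H4
  ? 214.160.210.134  path d0:H4→d1:-→d2:-→d3:-→d4:-→d5:-→d6:-→d7:-→d8:-→d9:-→d10:-→d11:-→d12:H6→d13:-  best=H6
  ? 214.164.202.54  path d0:H4→d1:-→d2:-→d3:-→d4:-→d5:-→d6:-→d7:-→d8:-→d9:-→d10:-→d11:-→d12:H6→d13:-→d14:-→d15:-→d16:-→d17:-→d18:-→d19:-→d20:H3→d21:-→d22:-→d23:-→d24:H6  best=H6
  + 242.47.31.0/24 (H2) depth=24
  ? 214.208.0.9  path d0:H4→d1:-→d2:-→d3:-→d4:-→d5:-→d6:-→d7:-→d8:-→d9:-→d10:-→d11:-→d12:H1  best=H1
  + 214.216.0.0/16 (H0) depth=16
  + 214.216.0.0/16 (H1) depth=16
  del 242.32.0.0/12 (clear depth 12)
  del 214.160.0.0/12 (clear depth 12)
  + 214.164.192.0/20 (H1) depth=20
  + 242.32.0.0/12 (H6) depth=12
  ? 242.47.31.0  path d0:H4→d1:-→d2:-→d3:-→d4:-→d5:-→d6:-→d7:-→d8:-→d9:-→d10:-→d11:-→d12:H6→d13:-→d14:-→d15:-→d16:-→d17:-→d18:-→d19:-→d20:-→d21:-→d22:-→d23:-→d24:H2→d25:-→d26:-→d27:-→d28:-→d29:-→d30:-  best=H2
  del 0.0.0.0/0 (clear depth 0)
  + 214.164.202.120/29 (H6) depth=29
  ? 214.164.202.124  path d0:-→d1:-→d2:-→d3:-→d4:-→d5:-→d6:-→d7:-→d8:-→d9:-→d10:-→d11:-→d12:-→d13:-→d14:-→d15:-→d16:-→d17:-→d18:-→d19:-→d20:H1→d21:-→d22:-→d23:-→d24:H6→d25:-→d26:-→d27:-→d28:-→d29:H6  best=H6
  + 192.0.0.0/2 (H3) depth=2

== LOOKUPS ==
["H4","H5","H1","H6","H6","H4","H4","H1","H4","H6","H6","H1","H2","H6"]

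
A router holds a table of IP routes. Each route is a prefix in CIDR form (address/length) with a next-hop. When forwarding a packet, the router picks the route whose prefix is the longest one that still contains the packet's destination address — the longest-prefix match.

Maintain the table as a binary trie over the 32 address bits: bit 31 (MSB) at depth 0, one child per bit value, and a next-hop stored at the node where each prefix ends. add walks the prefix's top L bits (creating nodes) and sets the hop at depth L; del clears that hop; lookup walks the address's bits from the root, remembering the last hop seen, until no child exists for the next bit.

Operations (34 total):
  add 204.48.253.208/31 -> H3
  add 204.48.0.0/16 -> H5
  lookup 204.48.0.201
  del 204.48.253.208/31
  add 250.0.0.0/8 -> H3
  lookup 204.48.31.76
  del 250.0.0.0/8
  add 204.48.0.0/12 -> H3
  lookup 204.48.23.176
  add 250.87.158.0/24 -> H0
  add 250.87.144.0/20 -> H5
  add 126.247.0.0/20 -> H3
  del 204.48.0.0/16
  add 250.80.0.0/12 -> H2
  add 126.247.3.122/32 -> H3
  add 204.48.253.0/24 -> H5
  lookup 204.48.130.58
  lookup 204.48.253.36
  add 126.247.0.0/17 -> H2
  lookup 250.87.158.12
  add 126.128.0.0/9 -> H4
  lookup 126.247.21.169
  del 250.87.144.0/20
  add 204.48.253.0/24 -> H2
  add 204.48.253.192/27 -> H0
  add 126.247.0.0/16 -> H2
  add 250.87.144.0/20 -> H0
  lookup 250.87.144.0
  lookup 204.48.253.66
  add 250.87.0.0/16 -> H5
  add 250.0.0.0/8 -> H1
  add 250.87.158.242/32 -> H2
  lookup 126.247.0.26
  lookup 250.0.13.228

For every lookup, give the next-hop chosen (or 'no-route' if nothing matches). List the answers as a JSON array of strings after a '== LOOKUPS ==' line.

Process each operation:
  + 204.48.253.208/31 (H3) depth=31
  + 204.48.0.0/16 (H5) depth=16
  ? 204.48.0.201  path d0:-→d1:-→d2:-→d3:-→d4:-→d5:-→d6:-→d7:-→d8:-→d9:-→d10:-→d11:-→d12:-→d13:-→d14:-→d15:-→d16:H5  best=H5
  - 204.48.253.208/31 clear@31
  + 250.0.0.0/8 (H3) depth=8
  ? 204.48.31.76  path d0:-→d1:-→d2:-→d3:-→d4:-→d5:-→d6:-→d7:-→d8:-→d9:-→d10:-→d11:-→d12:-→d13:-→d14:-→d15:-→d16:H5  best=H5
  - 250.0.0.0/8 clear@8
  + 204.48.0.0/12 (H3) depth=12
  ? 204.48.23.176  path d0:-→d1:-→d2:-→d3:-→d4:-→d5:-→d6:-→d7:-→d8:-→d9:-→d10:-→d11:-→d12:H3→d13:-→d14:-→d15:-→d16:H5  best=H5
  + 250.87.158.0/24 (H0) depth=24
  + 250.87.144.0/20 (H5) depth=20
  + 126.247.0.0/20 (H3) depth=20
  - 204.48.0.0/16 clear@16
  + 250.80.0.0/12 (H2) depth=12
  + 126.247.3.122/32 (H3) depth=32
  + 204.48.253.0/24 (H5) depth=24
  ? 204.48.130.58  path d0:-→d1:-→d2:-→d3:-→d4:-→d5:-→d6:-→d7:-→d8:-→d9:-→d10:-→d11:-→d12:H3→d13:-→d14:-→d15:-→d16:-→d17:-  best=H3
  ? 204.48.253.36  path d0:-→d1:-→d2:-→d3:-→d4:-→d5:-→d6:-→d7:-→d8:-→d9:-→d10:-→d11:-→d12:H3→d13:-→d14:-→d15:-→d16:-→d17:-→d18:-→d19:-→d20:-→d21:-→d22:-→d23:-→d24:H5  best=H5
  + 126.247.0.0/17 (H2) depth=17
  ? 250.87.158.12  path d0:-→d1:-→d2:-→d3:-→d4:-→d5:-→d6:-→d7:-→d8:-→d9:-→d10:-→d11:-→d12:H2→d13:-→d14:-→d15:-→d16:-→d17:-→d18:-→d19:-→d20:H5→d21:-→d22:-→d23:-→d24:H0  best=H0
  + 126.128.0.0/9 (H4) depth=9
  ? 126.247.21.169  path d0:-→d1:-→d2:-→d3:-→d4:-→d5:-→d6:-→d7:-→d8:-→d9:H4→d10:-→d11:-→d12:-→d13:-→d14:-→d15:-→d16:-→d17:H2→d18:-→d19:-  best=H2
  - 250.87.144.0/20 clear@20
  + 204.48.253.0/24 (H2) depth=24
  + 204.48.253.192/27 (H0) depth=27
  + 126.247.0.0/16 (H2) depth=16
  + 250.87.144.0/20 (H0) depth=20
  ? 250.87.144.0  path d0:-→d1:-→d2:-→d3:-→d4:-→d5:-→d6:-→d7:-→d8:-→d9:-→d10:-→d11:-→d12:H2→d13:-→d14:-→d15:-→d16:-→d17:-→d18:-→d19:-→d20:H0  best=H0
  ? 204.48.253.66  path d0:-→d1:-→d2:-→d3:-→d4:-→d5:-→d6:-→d7:-→d8:-→d9:-→d10:-→d11:-→d12:H3→d13:-→d14:-→d15:-→d16:-→d17:-→d18:-→d19:-→d20:-→d21:-→d22:-→d23:-→d24:H2  best=H2
  + 250.87.0.0/16 (H5) depth=16
  + 250.0.0.0/8 (H1) depth=8
  + 250.87.158.242/32 (H2) depth=32
  ? 126.247.0.26  path d0:-→d1:-→d2:-→d3:-→d4:-→d5:-→d6:-→d7:-→d8:-→d9:H4→d10:-→d11:-→d12:-→d13:-→d14:-→d15:-→d16:H2→d17:H2→d18:-→d19:-→d20:H3→d21:-→d22:-  best=H3
  ? 250.0.13.228  path d0:-→d1:-→d2:-→d3:-→d4:-→d5:-→d6:-→d7:-→d8:H1→d9:-  best=H1

== LOOKUPS ==
["H5","H5","H5","H3","H5","H0","H2","H0","H2","H3","H1"]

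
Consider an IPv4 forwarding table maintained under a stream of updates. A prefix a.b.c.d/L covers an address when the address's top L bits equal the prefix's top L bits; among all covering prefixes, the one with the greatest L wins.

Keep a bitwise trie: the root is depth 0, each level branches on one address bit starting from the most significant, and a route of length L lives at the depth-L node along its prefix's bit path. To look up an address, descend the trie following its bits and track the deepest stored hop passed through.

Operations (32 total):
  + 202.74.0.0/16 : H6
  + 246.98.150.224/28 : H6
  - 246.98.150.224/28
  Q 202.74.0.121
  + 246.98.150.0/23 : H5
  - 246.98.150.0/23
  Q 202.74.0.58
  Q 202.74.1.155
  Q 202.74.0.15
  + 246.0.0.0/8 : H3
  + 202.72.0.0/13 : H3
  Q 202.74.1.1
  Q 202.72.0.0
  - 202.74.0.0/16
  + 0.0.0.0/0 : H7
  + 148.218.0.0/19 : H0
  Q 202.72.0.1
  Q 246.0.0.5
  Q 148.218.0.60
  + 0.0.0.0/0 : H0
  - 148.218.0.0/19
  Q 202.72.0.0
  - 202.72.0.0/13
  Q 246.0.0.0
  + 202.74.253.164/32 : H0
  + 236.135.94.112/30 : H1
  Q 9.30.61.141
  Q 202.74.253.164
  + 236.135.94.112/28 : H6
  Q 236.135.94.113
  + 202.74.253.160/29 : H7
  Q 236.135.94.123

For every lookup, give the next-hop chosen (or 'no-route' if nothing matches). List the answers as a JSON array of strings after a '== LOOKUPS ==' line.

Trace:
  + 202.74.0.0/16 (H6) depth=16
  + 246.98.150.224/28 (H6) depth=28
  - 246.98.150.224/28 clear@28
  ? 202.74.0.121  path d0:-→d1:-→d2:-→d3:-→d4:-→d5:-→d6:-→d7:-→d8:-→d9:-→d10:-→d11:-→d12:-→d13:-→d14:-→d15:-→d16:H6  best=H6
  + 246.98.150.0/23 (H5) depth=23
  - 246.98.150.0/23 clear@23
  ? 202.74.0.58  path d0:-→d1:-→d2:-→d3:-→d4:-→d5:-→d6:-→d7:-→d8:-→d9:-→d10:-→d11:-→d12:-→d13:-→d14:-→d15:-→d16:H6  best=H6
  ? 202.74.1.155  path d0:-→d1:-→d2:-→d3:-→d4:-→d5:-→d6:-→d7:-→d8:-→d9:-→d10:-→d11:-→d12:-→d13:-→d14:-→d15:-→d16:H6  best=H6
  ? 202.74.0.15  path d0:-→d1:-→d2:-→d3:-→d4:-→d5:-→d6:-→d7:-→d8:-→d9:-→d10:-→d11:-→d12:-→d13:-→d14:-→d15:-→d16:H6  best=H6
  + 246.0.0.0/8 (H3) depth=8
  + 202.72.0.0/13 (H3) depth=13
  ? 202.74.1.1  path d0:-→d1:-→d2:-→d3:-→d4:-→d5:-→d6:-→d7:-→d8:-→d9:-→d10:-→d11:-→d12:-→d13:H3→d14:-→d15:-→d16:H6  best=H6
  ? 202.72.0.0  path d0:-→d1:-→d2:-→d3:-→d4:-→d5:-→d6:-→d7:-→d8:-→d9:-→d10:-→d11:-→d12:-→d13:H3→d14:-  best=H3
  - 202.74.0.0/16 clear@16
  + 0.0.0.0/0 (H7) depth=0
  + 148.218.0.0/19 (H0) depth=19
  ? 202.72.0.1  path d0:H7→d1:-→d2:-→d3:-→d4:-→d5:-→d6:-→d7:-→d8:-→d9:-→d10:-→d11:-→d12:-→d13:H3→d14:-  best=H3
  ? 246.0.0.5  path d0:H7→d1:-→d2:-→d3:-→d4:-→d5:-→d6:-→d7:-→d8:H3→d9:-  best=H3
  ? 148.218.0.60  path d0:H7→d1:-→d2:-→d3:-→d4:-→d5:-→d6:-→d7:-→d8:-→d9:-→d10:-→d11:-→d12:-→d13:-→d14:-→d15:-→d16:-→d17:-→d18:-→d19:H0  best=H0
  + 0.0.0.0/0 (H0) depth=0
  - 148.218.0.0/19 clear@19
  ? 202.72.0.0  path d0:H0→d1:-→d2:-→d3:-→d4:-→d5:-→d6:-→d7:-→d8:-→d9:-→d10:-→d11:-→d12:-→d13:H3→d14:-  best=H3
  - 202.72.0.0/13 clear@13
  ? 246.0.0.0  path d0:H0→d1:-→d2:-→d3:-→d4:-→d5:-→d6:-→d7:-→d8:H3→d9:-  best=H3
  + 202.74.253.164/32 (H0) depth=32
  + 236.135.94.112/30 (H1) depth=30
  ? 9.30.61.141  path d0:H0  best=H0
  ? 202.74.253.164  path d0:H0→d1:-→d2:-→d3:-→d4:-→d5:-→d6:-→d7:-→d8:-→d9:-→d10:-→d11:-→d12:-→d13:-→d14:-→d15:-→d16:-→d17:-→d18:-→d19:-→d20:-→d21:-→d22:-→d23:-→d24:-→d25:-→d26:-→d27:-→d28:-→d29:-→d30:-→d31:-→d32:H0  best=H0
  + 236.135.94.112/28 (H6) depth=28
  ? 236.135.94.113  path d0:H0→d1:-→d2:-→d3:-→d4:-→d5:-→d6:-→d7:-→d8:-→d9:-→d10:-→d11:-→d12:-→d13:-→d14:-→d15:-→d16:-→d17:-→d18:-→d19:-→d20:-→d21:-→d22:-→d23:-→d24:-→d25:-→d26:-→d27:-→d28:H6→d29:-→d30:H1  best=H1
  + 202.74.253.160/29 (H7) depth=29
  ? 236.135.94.123  path d0:H0→d1:-→d2:-→d3:-→d4:-→d5:-→d6:-→d7:-→d8:-→d9:-→d10:-→d11:-→d12:-→d13:-→d14:-→d15:-→d16:-→d17:-→d18:-→d19:-→d20:-→d21:-→d22:-→d23:-→d24:-→d25:-→d26:-→d27:-→d28:H6  best=H6

== LOOKUPS ==
["H6","H6","H6","H6","H6","H3","H3","H3","H0","H3","H3","H0","H0","H1","H6"]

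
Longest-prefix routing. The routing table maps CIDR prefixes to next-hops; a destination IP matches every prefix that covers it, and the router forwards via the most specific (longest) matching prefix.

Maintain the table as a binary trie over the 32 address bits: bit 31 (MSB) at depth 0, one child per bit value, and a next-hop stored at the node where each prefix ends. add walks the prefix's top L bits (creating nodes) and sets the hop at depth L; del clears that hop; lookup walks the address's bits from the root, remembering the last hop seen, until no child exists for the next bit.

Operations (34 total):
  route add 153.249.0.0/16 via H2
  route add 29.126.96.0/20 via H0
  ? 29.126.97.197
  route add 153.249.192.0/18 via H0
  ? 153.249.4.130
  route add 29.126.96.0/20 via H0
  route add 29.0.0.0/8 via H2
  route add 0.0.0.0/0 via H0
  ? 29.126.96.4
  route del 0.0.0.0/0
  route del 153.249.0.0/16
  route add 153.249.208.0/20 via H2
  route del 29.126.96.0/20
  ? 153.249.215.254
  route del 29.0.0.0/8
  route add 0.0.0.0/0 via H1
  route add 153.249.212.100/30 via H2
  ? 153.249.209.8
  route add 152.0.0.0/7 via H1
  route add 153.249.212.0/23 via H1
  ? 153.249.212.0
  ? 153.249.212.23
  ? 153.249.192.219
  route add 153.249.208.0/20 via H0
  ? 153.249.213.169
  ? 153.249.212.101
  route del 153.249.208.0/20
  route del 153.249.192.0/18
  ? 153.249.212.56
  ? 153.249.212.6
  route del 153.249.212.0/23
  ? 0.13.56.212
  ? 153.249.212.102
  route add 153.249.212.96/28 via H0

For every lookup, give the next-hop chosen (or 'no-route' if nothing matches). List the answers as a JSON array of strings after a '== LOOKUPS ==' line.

Apply in order:
  add 153.249.0.0/16 -> H2 at depth 16
  add 29.126.96.0/20 -> H0 at depth 20
  Q 29.126.97.197: descend 00011101011111100110 ; hops seen [H0] ; pick H0
  add 153.249.192.0/18 -> H0 at depth 18
  Q 153.249.4.130: descend 1001100111111001 ; hops seen [H2] ; pick H2
  add 29.126.96.0/20 -> H0 at depth 20
  add 29.0.0.0/8 -> H2 at depth 8
  add 0.0.0.0/0 -> H0 at depth 0
  Q 29.126.96.4: descend 00011101011111100110 ; hops seen [H0,H2,H0] ; pick H0
  del 0.0.0.0/0 (clear depth 0)
  del 153.249.0.0/16 (clear depth 16)
  add 153.249.208.0/20 -> H2 at depth 20
  del 29.126.96.0/20 (clear depth 20)
  Q 153.249.215.254: descend 10011001111110011101 ; hops seen [H0,H2] ; pick H2
  del 29.0.0.0/8 (clear depth 8)
  add 0.0.0.0/0 -> H1 at depth 0
  add 153.249.212.100/30 -> H2 at depth 30
  Q 153.249.209.8: descend 100110011111100111010 ; hops seen [H1,H0,H2] ; pick H2
  add 152.0.0.0/7 -> H1 at depth 7
  add 153.249.212.0/23 -> H1 at depth 23
  Q 153.249.212.0: descend 1001100111111001110101000 ; hops seen [H1,H1,H0,H2,H1] ; pick H1
  Q 153.249.212.23: descend 1001100111111001110101000 ; hops seen [H1,H1,H0,H2,H1] ; pick H1
  Q 153.249.192.219: descend 1001100111111001110 ; hops seen [H1,H1,H0] ; pick H0
  add 153.249.208.0/20 -> H0 at depth 20
  Q 153.249.213.169: descend 10011001111110011101010 ; hops seen [H1,H1,H0,H0,H1] ; pick H1
  Q 153.249.212.101: descend 100110011111100111010100011001 ; hops seen [H1,H1,H0,H0,H1,H2] ; pick H2
  del 153.249.208.0/20 (clear depth 20)
  del 153.249.192.0/18 (clear depth 18)
  Q 153.249.212.56: descend 1001100111111001110101000 ; hops seen [H1,H1,H1] ; pick H1
  Q 153.249.212.6: descend 1001100111111001110101000 ; hops seen [H1,H1,H1] ; pick H1
  del 153.249.212.0/23 (clear depth 23)
  Q 0.13.56.212: descend 000 ; hops seen [H1] ; pick H1
  Q 153.249.212.102: descend 100110011111100111010100011001 ; hops seen [H1,H1,H2] ; pick H2
  add 153.249.212.96/28 -> H0 at depth 28

== LOOKUPS ==
["H0","H2","H0","H2","H2","H1","H1","H0","H1","H2","H1","H1","H1","H2"]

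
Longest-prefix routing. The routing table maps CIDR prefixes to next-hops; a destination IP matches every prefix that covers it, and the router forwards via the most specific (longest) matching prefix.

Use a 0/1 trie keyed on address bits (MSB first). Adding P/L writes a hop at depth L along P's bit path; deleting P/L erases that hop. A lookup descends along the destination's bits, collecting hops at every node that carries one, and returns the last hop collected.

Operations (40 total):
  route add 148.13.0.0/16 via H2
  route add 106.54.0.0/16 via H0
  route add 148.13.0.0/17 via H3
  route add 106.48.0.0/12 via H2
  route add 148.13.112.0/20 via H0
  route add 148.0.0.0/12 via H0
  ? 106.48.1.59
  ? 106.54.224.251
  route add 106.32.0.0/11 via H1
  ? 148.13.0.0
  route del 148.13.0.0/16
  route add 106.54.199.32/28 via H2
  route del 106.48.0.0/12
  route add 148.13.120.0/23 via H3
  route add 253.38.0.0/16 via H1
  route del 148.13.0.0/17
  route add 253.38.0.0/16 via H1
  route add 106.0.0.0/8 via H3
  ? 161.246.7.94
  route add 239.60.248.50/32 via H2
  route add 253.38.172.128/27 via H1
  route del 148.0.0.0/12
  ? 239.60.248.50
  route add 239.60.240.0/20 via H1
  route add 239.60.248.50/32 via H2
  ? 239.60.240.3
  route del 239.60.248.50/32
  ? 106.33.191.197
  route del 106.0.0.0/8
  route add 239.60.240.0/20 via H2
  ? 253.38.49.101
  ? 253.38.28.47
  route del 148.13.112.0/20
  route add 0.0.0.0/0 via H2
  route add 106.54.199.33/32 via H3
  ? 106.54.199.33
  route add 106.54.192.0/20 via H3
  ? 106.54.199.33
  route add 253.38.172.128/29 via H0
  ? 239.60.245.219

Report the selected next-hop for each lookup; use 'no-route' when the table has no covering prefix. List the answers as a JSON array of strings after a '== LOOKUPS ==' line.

Trace:
  add 148.13.0.0/16 -> H2 at depth 16
  add 106.54.0.0/16 -> H0 at depth 16
  add 148.13.0.0/17 -> H3 at depth 17
  add 106.48.0.0/12 -> H2 at depth 12
  add 148.13.112.0/20 -> H0 at depth 20
  add 148.0.0.0/12 -> H0 at depth 12
  ? 106.48.1.59  path d0:-→d1:-→d2:-→d3:-→d4:-→d5:-→d6:-→d7:-→d8:-→d9:-→d10:-→d11:-→d12:H2→d13:-  best=H2
  ? 106.54.224.251  path d0:-→d1:-→d2:-→d3:-→d4:-→d5:-→d6:-→d7:-→d8:-→d9:-→d10:-→d11:-→d12:H2→d13:-→d14:-→d15:-→d16:H0  best=H0
  add 106.32.0.0/11 -> H1 at depth 11
  ? 148.13.0.0  path d0:-→d1:-→d2:-→d3:-→d4:-→d5:-→d6:-→d7:-→d8:-→d9:-→d10:-→d11:-→d12:H0→d13:-→d14:-→d15:-→d16:H2→d17:H3  best=H3
  - 148.13.0.0/16 clear@16
  add 106.54.199.32/28 -> H2 at depth 28
  - 106.48.0.0/12 clear@12
  add 148.13.120.0/23 -> H3 at depth 23
  add 253.38.0.0/16 -> H1 at depth 16
  - 148.13.0.0/17 clear@17
  add 253.38.0.0/16 -> H1 at depth 16
  add 106.0.0.0/8 -> H3 at depth 8
  ? 161.246.7.94  path d0:-→d1:-→d2:-  best=no-route
  add 239.60.248.50/32 -> H2 at depth 32
  add 253.38.172.128/27 -> H1 at depth 27
  - 148.0.0.0/12 clear@12
  ? 239.60.248.50  path d0:-→d1:-→d2:-→d3:-→d4:-→d5:-→d6:-→d7:-→d8:-→d9:-→d10:-→d11:-→d12:-→d13:-→d14:-→d15:-→d16:-→d17:-→d18:-→d19:-→d20:-→d21:-→d22:-→d23:-→d24:-→d25:-→d26:-→d27:-→d28:-→d29:-→d30:-→d31:-→d32:H2  best=H2
  add 239.60.240.0/20 -> H1 at depth 20
  add 239.60.248.50/32 -> H2 at depth 32
  ? 239.60.240.3  path d0:-→d1:-→d2:-→d3:-→d4:-→d5:-→d6:-→d7:-→d8:-→d9:-→d10:-→d11:-→d12:-→d13:-→d14:-→d15:-→d16:-→d17:-→d18:-→d19:-→d20:H1  best=H1
  - 239.60.248.50/32 clear@32
  ? 106.33.191.197  path d0:-→d1:-→d2:-→d3:-→d4:-→d5:-→d6:-→d7:-→d8:H3→d9:-→d10:-→d11:H1  best=H1
  - 106.0.0.0/8 clear@8
  add 239.60.240.0/20 -> H2 at depth 20
  ? 253.38.49.101  path d0:-→d1:-→d2:-→d3:-→d4:-→d5:-→d6:-→d7:-→d8:-→d9:-→d10:-→d11:-→d12:-→d13:-→d14:-→d15:-→d16:H1  best=H1
  ? 253.38.28.47  path d0:-→d1:-→d2:-→d3:-→d4:-→d5:-→d6:-→d7:-→d8:-→d9:-→d10:-→d11:-→d12:-→d13:-→d14:-→d15:-→d16:H1  best=H1
  - 148.13.112.0/20 clear@20
  add 0.0.0.0/0 -> H2 at depth 0
  add 106.54.199.33/32 -> H3 at depth 32
  ? 106.54.199.33  path d0:H2→d1:-→d2:-→d3:-→d4:-→d5:-→d6:-→d7:-→d8:-→d9:-→d10:-→d11:H1→d12:-→d13:-→d14:-→d15:-→d16:H0→d17:-→d18:-→d19:-→d20:-→d21:-→d22:-→d23:-→d24:-→d25:-→d26:-→d27:-→d28:H2→d29:-→d30:-→d31:-→d32:H3  best=H3
  add 106.54.192.0/20 -> H3 at depth 20
  ? 106.54.199.33  path d0:H2→d1:-→d2:-→d3:-→d4:-→d5:-→d6:-→d7:-→d8:-→d9:-→d10:-→d11:H1→d12:-→d13:-→d14:-→d15:-→d16:H0→d17:-→d18:-→d19:-→d20:H3→d21:-→d22:-→d23:-→d24:-→d25:-→d26:-→d27:-→d28:H2→d29:-→d30:-→d31:-→d32:H3  best=H3
  add 253.38.172.128/29 -> H0 at depth 29
  ? 239.60.245.219  path d0:H2→d1:-→d2:-→d3:-→d4:-→d5:-→d6:-→d7:-→d8:-→d9:-→d10:-→d11:-→d12:-→d13:-→d14:-→d15:-→d16:-→d17:-→d18:-→d19:-→d20:H2  best=H2

== LOOKUPS ==
["H2","H0","H3","no-route","H2","H1","H1","H1","H1","H3","H3","H2"]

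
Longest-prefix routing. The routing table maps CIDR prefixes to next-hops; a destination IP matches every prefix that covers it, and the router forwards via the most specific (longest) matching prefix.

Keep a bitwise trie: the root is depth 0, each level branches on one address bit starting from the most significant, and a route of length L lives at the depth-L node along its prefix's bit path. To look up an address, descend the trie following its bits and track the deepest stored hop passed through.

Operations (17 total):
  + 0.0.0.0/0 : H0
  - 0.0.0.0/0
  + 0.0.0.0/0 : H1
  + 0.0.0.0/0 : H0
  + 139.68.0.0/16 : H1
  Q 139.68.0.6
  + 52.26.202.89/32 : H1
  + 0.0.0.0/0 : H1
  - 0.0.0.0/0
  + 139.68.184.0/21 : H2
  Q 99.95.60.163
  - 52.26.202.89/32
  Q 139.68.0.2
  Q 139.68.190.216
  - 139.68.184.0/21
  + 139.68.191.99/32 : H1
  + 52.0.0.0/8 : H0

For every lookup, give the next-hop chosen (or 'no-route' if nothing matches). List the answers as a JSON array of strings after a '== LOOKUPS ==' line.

Trace:
  add 0.0.0.0/0 -> H0 at depth 0
  del 0.0.0.0/0 (clear depth 0)
  add 0.0.0.0/0 -> H1 at depth 0
  add 0.0.0.0/0 -> H0 at depth 0
  add 139.68.0.0/16 -> H1 at depth 16
  ? 139.68.0.6  path d0:H0→d1:-→d2:-→d3:-→d4:-→d5:-→d6:-→d7:-→d8:-→d9:-→d10:-→d11:-→d12:-→d13:-→d14:-→d15:-→d16:H1  best=H1
  add 52.26.202.89/32 -> H1 at depth 32
  add 0.0.0.0/0 -> H1 at depth 0
  del 0.0.0.0/0 (clear depth 0)
  add 139.68.184.0/21 -> H2 at depth 21
  ? 99.95.60.163  path d0:-→d1:-  best=no-route
  del 52.26.202.89/32 (clear depth 32)
  ? 139.68.0.2  path d0:-→d1:-→d2:-→d3:-→d4:-→d5:-→d6:-→d7:-→d8:-→d9:-→d10:-→d11:-→d12:-→d13:-→d14:-→d15:-→d16:H1  best=H1
  ? 139.68.190.216  path d0:-→d1:-→d2:-→d3:-→d4:-→d5:-→d6:-→d7:-→d8:-→d9:-→d10:-→d11:-→d12:-→d13:-→d14:-→d15:-→d16:H1→d17:-→d18:-→d19:-→d20:-→d21:H2  best=H2
  del 139.68.184.0/21 (clear depth 21)
  add 139.68.191.99/32 -> H1 at depth 32
  add 52.0.0.0/8 -> H0 at depth 8

== LOOKUPS ==
["H1","no-route","H1","H2"]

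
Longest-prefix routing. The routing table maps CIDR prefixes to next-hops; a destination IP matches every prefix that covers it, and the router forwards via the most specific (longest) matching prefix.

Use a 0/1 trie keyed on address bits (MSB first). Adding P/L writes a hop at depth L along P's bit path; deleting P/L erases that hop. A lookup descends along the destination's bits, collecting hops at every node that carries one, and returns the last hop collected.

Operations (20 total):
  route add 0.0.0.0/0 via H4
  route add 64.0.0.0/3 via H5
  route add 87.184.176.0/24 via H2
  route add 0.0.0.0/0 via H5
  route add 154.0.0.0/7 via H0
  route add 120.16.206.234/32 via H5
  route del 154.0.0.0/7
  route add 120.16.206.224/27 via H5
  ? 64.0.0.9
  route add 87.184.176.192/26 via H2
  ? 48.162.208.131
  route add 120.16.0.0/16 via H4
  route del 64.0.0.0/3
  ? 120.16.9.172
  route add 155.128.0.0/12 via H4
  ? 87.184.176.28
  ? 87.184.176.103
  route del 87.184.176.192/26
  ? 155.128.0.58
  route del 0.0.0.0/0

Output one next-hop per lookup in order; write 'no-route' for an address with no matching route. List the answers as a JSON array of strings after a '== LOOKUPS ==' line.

Apply in order:
  + 0.0.0.0/0 (H4) depth=0
  + 64.0.0.0/3 (H5) depth=3
  + 87.184.176.0/24 (H2) depth=24
  + 0.0.0.0/0 (H5) depth=0
  + 154.0.0.0/7 (H0) depth=7
  + 120.16.206.234/32 (H5) depth=32
  - 154.0.0.0/7 clear@7
  + 120.16.206.224/27 (H5) depth=27
  lookup 64.0.0.9: bits 010 walk d0:H5→d1:-→d2:-→d3:H5 -> H5
  + 87.184.176.192/26 (H2) depth=26
  lookup 48.162.208.131: bits 0 walk d0:H5→d1:- -> H5
  + 120.16.0.0/16 (H4) depth=16
  - 64.0.0.0/3 clear@3
  lookup 120.16.9.172: bits 0111100000010000 walk d0:H5→d1:-→d2:-→d3:-→d4:-→d5:-→d6:-→d7:-→d8:-→d9:-→d10:-→d11:-→d12:-→d13:-→d14:-→d15:-→d16:H4 -> H4
  + 155.128.0.0/12 (H4) depth=12
  lookup 87.184.176.28: bits 010101111011100010110000 walk d0:H5→d1:-→d2:-→d3:-→d4:-→d5:-→d6:-→d7:-→d8:-→d9:-→d10:-→d11:-→d12:-→d13:-→d14:-→d15:-→d16:-→d17:-→d18:-→d19:-→d20:-→d21:-→d22:-→d23:-→d24:H2 -> H2
  lookup 87.184.176.103: bits 010101111011100010110000 walk d0:H5→d1:-→d2:-→d3:-→d4:-→d5:-→d6:-→d7:-→d8:-→d9:-→d10:-→d11:-→d12:-→d13:-→d14:-→d15:-→d16:-→d17:-→d18:-→d19:-→d20:-→d21:-→d22:-→d23:-→d24:H2 -> H2
  - 87.184.176.192/26 clear@26
  lookup 155.128.0.58: bits 100110111000 walk d0:H5→d1:-→d2:-→d3:-→d4:-→d5:-→d6:-→d7:-→d8:-→d9:-→d10:-→d11:-→d12:H4 -> H4
  - 0.0.0.0/0 clear@0

== LOOKUPS ==
["H5","H5","H4","H2","H2","H4"]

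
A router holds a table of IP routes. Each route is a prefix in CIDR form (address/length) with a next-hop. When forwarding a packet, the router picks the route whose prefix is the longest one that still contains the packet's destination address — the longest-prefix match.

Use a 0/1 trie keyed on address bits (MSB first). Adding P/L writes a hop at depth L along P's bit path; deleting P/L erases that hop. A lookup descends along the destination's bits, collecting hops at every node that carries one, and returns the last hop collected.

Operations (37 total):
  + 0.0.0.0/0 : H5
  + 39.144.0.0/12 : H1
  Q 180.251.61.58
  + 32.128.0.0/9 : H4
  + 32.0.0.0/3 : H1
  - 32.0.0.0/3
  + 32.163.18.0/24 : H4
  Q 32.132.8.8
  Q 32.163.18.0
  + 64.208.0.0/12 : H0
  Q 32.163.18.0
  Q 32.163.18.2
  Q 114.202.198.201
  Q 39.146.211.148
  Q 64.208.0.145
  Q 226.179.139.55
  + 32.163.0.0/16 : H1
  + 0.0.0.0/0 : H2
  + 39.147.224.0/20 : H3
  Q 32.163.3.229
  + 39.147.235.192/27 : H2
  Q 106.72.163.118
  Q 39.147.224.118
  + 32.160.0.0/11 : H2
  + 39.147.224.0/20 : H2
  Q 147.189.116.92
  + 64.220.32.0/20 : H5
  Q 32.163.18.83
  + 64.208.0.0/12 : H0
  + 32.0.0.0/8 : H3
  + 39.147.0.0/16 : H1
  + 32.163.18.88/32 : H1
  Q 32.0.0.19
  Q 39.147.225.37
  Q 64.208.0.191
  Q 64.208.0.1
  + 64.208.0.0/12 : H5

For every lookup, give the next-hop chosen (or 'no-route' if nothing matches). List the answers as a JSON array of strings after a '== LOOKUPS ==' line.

Apply in order:
  + 0.0.0.0/0 (H5) depth=0
  + 39.144.0.0/12 (H1) depth=12
  Q 180.251.61.58: descend ε ; hops seen [H5] ; pick H5
  + 32.128.0.0/9 (H4) depth=9
  + 32.0.0.0/3 (H1) depth=3
  - 32.0.0.0/3 clear@3
  + 32.163.18.0/24 (H4) depth=24
  Q 32.132.8.8: descend 0010000010 ; hops seen [H5,H4] ; pick H4
  Q 32.163.18.0: descend 001000001010001100010010 ; hops seen [H5,H4,H4] ; pick H4
  + 64.208.0.0/12 (H0) depth=12
  Q 32.163.18.0: descend 001000001010001100010010 ; hops seen [H5,H4,H4] ; pick H4
  Q 32.163.18.2: descend 001000001010001100010010 ; hops seen [H5,H4,H4] ; pick H4
  Q 114.202.198.201: descend 01 ; hops seen [H5] ; pick H5
  Q 39.146.211.148: descend 001001111001 ; hops seen [H5,H1] ; pick H1
  Q 64.208.0.145: descend 010000001101 ; hops seen [H5,H0] ; pick H0
  Q 226.179.139.55: descend ε ; hops seen [H5] ; pick H5
  + 32.163.0.0/16 (H1) depth=16
  + 0.0.0.0/0 (H2) depth=0
  + 39.147.224.0/20 (H3) depth=20
  Q 32.163.3.229: descend 0010000010100011000 ; hops seen [H2,H4,H1] ; pick H1
  + 39.147.235.192/27 (H2) depth=27
  Q 106.72.163.118: descend 01 ; hops seen [H2] ; pick H2
  Q 39.147.224.118: descend 00100111100100111110 ; hops seen [H2,H1,H3] ; pick H3
  + 32.160.0.0/11 (H2) depth=11
  + 39.147.224.0/20 (H2) depth=20
  Q 147.189.116.92: descend ε ; hops seen [H2] ; pick H2
  + 64.220.32.0/20 (H5) depth=20
  Q 32.163.18.83: descend 001000001010001100010010 ; hops seen [H2,H4,H2,H1,H4] ; pick H4
  + 64.208.0.0/12 (H0) depth=12
  + 32.0.0.0/8 (H3) depth=8
  + 39.147.0.0/16 (H1) depth=16
  + 32.163.18.88/32 (H1) depth=32
  Q 32.0.0.19: descend 00100000 ; hops seen [H2,H3] ; pick H3
  Q 39.147.225.37: descend 00100111100100111110 ; hops seen [H2,H1,H1,H2] ; pick H2
  Q 64.208.0.191: descend 010000001101 ; hops seen [H2,H0] ; pick H0
  Q 64.208.0.1: descend 010000001101 ; hops seen [H2,H0] ; pick H0
  + 64.208.0.0/12 (H5) depth=12

== LOOKUPS ==
["H5","H4","H4","H4","H4","H5","H1","H0","H5","H1","H2","H3","H2","H4","H3","H2","H0","H0"]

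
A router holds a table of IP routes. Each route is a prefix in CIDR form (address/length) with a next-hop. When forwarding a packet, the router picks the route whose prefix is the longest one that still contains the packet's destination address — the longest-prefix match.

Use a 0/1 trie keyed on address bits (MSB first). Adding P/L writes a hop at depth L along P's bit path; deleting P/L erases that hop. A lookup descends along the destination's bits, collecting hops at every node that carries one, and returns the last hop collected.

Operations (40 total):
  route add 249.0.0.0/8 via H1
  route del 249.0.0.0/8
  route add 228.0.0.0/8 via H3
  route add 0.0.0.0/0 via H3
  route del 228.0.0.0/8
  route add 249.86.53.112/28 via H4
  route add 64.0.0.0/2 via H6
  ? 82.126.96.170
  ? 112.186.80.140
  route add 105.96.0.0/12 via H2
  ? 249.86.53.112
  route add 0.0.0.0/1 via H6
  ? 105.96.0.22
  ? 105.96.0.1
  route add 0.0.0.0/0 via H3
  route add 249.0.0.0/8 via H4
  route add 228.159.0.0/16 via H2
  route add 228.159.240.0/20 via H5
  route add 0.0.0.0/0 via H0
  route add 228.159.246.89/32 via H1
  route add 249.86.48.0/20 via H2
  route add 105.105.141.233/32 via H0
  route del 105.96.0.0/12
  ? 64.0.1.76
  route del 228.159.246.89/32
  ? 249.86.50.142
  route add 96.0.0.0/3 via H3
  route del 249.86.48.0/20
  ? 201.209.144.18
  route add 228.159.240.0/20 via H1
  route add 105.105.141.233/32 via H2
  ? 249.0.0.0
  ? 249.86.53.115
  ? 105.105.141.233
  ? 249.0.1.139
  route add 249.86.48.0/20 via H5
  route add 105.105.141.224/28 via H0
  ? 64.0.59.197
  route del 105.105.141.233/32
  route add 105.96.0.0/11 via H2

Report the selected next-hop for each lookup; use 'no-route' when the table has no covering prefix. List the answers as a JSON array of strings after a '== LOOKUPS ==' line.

Process each operation:
  + 249.0.0.0/8 (H1) depth=8
  - 249.0.0.0/8 clear@8
  + 228.0.0.0/8 (H3) depth=8
  + 0.0.0.0/0 (H3) depth=0
  - 228.0.0.0/8 clear@8
  + 249.86.53.112/28 (H4) depth=28
  + 64.0.0.0/2 (H6) depth=2
  lookup 82.126.96.170: bits 01 walk d0:H3→d1:-→d2:H6 -> H6
  lookup 112.186.80.140: bits 01 walk d0:H3→d1:-→d2:H6 -> H6
  + 105.96.0.0/12 (H2) depth=12
  lookup 249.86.53.112: bits 1111100101010110001101010111 walk d0:H3→d1:-→d2:-→d3:-→d4:-→d5:-→d6:-→d7:-→d8:-→d9:-→d10:-→d11:-→d12:-→d13:-→d14:-→d15:-→d16:-→d17:-→d18:-→d19:-→d20:-→d21:-→d22:-→d23:-→d24:-→d25:-→d26:-→d27:-→d28:H4 -> H4
  + 0.0.0.0/1 (H6) depth=1
  lookup 105.96.0.22: bits 011010010110 walk d0:H3→d1:H6→d2:H6→d3:-→d4:-→d5:-→d6:-→d7:-→d8:-→d9:-→d10:-→d11:-→d12:H2 -> H2
  lookup 105.96.0.1: bits 011010010110 walk d0:H3→d1:H6→d2:H6→d3:-→d4:-→d5:-→d6:-→d7:-→d8:-→d9:-→d10:-→d11:-→d12:H2 -> H2
  + 0.0.0.0/0 (H3) depth=0
  + 249.0.0.0/8 (H4) depth=8
  + 228.159.0.0/16 (H2) depth=16
  + 228.159.240.0/20 (H5) depth=20
  + 0.0.0.0/0 (H0) depth=0
  + 228.159.246.89/32 (H1) depth=32
  + 249.86.48.0/20 (H2) depth=20
  + 105.105.141.233/32 (H0) depth=32
  - 105.96.0.0/12 clear@12
  lookup 64.0.1.76: bits 01 walk d0:H0→d1:H6→d2:H6 -> H6
  - 228.159.246.89/32 clear@32
  lookup 249.86.50.142: bits 111110010101011000110 walk d0:H0→d1:-→d2:-→d3:-→d4:-→d5:-→d6:-→d7:-→d8:H4→d9:-→d10:-→d11:-→d12:-→d13:-→d14:-→d15:-→d16:-→d17:-→d18:-→d19:-→d20:H2→d21:- -> H2
  + 96.0.0.0/3 (H3) depth=3
  - 249.86.48.0/20 clear@20
  lookup 201.209.144.18: bits 11 walk d0:H0→d1:-→d2:- -> H0
  + 228.159.240.0/20 (H1) depth=20
  + 105.105.141.233/32 (H2) depth=32
  lookup 249.0.0.0: bits 111110010 walk d0:H0→d1:-→d2:-→d3:-→d4:-→d5:-→d6:-→d7:-→d8:H4→d9:- -> H4
  lookup 249.86.53.115: bits 1111100101010110001101010111 walk d0:H0→d1:-→d2:-→d3:-→d4:-→d5:-→d6:-→d7:-→d8:H4→d9:-→d10:-→d11:-→d12:-→d13:-→d14:-→d15:-→d16:-→d17:-→d18:-→d19:-→d20:-→d21:-→d22:-→d23:-→d24:-→d25:-→d26:-→d27:-→d28:H4 -> H4
  lookup 105.105.141.233: bits 01101001011010011000110111101001 walk d0:H0→d1:H6→d2:H6→d3:H3→d4:-→d5:-→d6:-→d7:-→d8:-→d9:-→d10:-→d11:-→d12:-→d13:-→d14:-→d15:-→d16:-→d17:-→d18:-→d19:-→d20:-→d21:-→d22:-→d23:-→d24:-→d25:-→d26:-→d27:-→d28:-→d29:-→d30:-→d31:-→d32:H2 -> H2
  lookup 249.0.1.139: bits 111110010 walk d0:H0→d1:-→d2:-→d3:-→d4:-→d5:-→d6:-→d7:-→d8:H4→d9:- -> H4
  + 249.86.48.0/20 (H5) depth=20
  + 105.105.141.224/28 (H0) depth=28
  lookup 64.0.59.197: bits 01 walk d0:H0→d1:H6→d2:H6 -> H6
  - 105.105.141.233/32 clear@32
  + 105.96.0.0/11 (H2) depth=11

== LOOKUPS ==
["H6","H6","H4","H2","H2","H6","H2","H0","H4","H4","H2","H4","H6"]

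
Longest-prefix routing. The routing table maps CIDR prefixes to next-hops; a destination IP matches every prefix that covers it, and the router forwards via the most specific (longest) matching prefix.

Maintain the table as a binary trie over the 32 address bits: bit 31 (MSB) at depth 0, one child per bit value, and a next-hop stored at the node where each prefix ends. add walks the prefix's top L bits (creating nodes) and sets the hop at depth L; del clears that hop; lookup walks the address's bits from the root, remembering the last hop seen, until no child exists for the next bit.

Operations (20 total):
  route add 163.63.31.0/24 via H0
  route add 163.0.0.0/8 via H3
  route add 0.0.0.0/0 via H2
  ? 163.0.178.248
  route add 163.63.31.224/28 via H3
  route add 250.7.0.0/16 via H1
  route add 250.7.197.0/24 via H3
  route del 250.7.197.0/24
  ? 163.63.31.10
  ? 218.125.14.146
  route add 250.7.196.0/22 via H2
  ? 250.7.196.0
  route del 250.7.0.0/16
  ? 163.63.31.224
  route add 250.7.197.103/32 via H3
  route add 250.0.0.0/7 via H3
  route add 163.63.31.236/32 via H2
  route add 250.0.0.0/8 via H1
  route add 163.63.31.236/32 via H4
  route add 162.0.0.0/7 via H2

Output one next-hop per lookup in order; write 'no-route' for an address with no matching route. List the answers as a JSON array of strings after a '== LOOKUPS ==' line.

Apply in order:
  add 163.63.31.0/24 -> H0 at depth 24
  add 163.0.0.0/8 -> H3 at depth 8
  add 0.0.0.0/0 -> H2 at depth 0
  ? 163.0.178.248  path d0:H2→d1:-→d2:-→d3:-→d4:-→d5:-→d6:-→d7:-→d8:H3→d9:-→d10:-  best=H3
  add 163.63.31.224/28 -> H3 at depth 28
  add 250.7.0.0/16 -> H1 at depth 16
  add 250.7.197.0/24 -> H3 at depth 24
  - 250.7.197.0/24 clear@24
  ? 163.63.31.10  path d0:H2→d1:-→d2:-→d3:-→d4:-→d5:-→d6:-→d7:-→d8:H3→d9:-→d10:-→d11:-→d12:-→d13:-→d14:-→d15:-→d16:-→d17:-→d18:-→d19:-→d20:-→d21:-→d22:-→d23:-→d24:H0  best=H0
  ? 218.125.14.146  path d0:H2→d1:-→d2:-  best=H2
  add 250.7.196.0/22 -> H2 at depth 22
  ? 250.7.196.0  path d0:H2→d1:-→d2:-→d3:-→d4:-→d5:-→d6:-→d7:-→d8:-→d9:-→d10:-→d11:-→d12:-→d13:-→d14:-→d15:-→d16:H1→d17:-→d18:-→d19:-→d20:-→d21:-→d22:H2→d23:-  best=H2
  - 250.7.0.0/16 clear@16
  ? 163.63.31.224  path d0:H2→d1:-→d2:-→d3:-→d4:-→d5:-→d6:-→d7:-→d8:H3→d9:-→d10:-→d11:-→d12:-→d13:-→d14:-→d15:-→d16:-→d17:-→d18:-→d19:-→d20:-→d21:-→d22:-→d23:-→d24:H0→d25:-→d26:-→d27:-→d28:H3  best=H3
  add 250.7.197.103/32 -> H3 at depth 32
  add 250.0.0.0/7 -> H3 at depth 7
  add 163.63.31.236/32 -> H2 at depth 32
  add 250.0.0.0/8 -> H1 at depth 8
  add 163.63.31.236/32 -> H4 at depth 32
  add 162.0.0.0/7 -> H2 at depth 7

== LOOKUPS ==
["H3","H0","H2","H2","H3"]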